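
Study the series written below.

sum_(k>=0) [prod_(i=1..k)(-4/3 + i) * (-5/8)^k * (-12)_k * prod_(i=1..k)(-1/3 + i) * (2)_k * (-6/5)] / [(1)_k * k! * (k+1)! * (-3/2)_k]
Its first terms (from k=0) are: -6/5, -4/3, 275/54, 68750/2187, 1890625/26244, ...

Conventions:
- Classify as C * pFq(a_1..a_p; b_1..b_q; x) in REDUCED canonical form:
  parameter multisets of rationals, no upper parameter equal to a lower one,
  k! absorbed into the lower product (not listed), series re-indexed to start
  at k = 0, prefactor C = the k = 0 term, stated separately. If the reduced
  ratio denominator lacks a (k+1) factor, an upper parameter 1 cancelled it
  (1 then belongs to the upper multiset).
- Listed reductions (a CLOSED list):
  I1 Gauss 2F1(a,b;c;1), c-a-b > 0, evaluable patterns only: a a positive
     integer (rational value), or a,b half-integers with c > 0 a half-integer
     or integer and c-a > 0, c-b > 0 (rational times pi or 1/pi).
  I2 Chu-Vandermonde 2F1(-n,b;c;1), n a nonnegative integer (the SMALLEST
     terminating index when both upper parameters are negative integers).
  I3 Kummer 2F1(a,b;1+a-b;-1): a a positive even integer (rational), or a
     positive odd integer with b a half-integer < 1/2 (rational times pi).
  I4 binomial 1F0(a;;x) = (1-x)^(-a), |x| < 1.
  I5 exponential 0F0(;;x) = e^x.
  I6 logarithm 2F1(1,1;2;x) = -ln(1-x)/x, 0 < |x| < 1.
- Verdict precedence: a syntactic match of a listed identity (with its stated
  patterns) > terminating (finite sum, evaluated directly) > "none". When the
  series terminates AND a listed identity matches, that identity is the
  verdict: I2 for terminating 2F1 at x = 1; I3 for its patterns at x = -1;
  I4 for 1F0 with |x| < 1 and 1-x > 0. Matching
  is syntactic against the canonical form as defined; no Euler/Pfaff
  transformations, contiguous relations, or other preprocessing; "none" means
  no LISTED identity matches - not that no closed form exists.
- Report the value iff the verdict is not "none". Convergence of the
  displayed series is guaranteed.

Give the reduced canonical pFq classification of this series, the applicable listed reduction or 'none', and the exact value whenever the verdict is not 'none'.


Classification (C = -6/5): 3F2 with upper {-12, -1/3, 2/3}, lower {-3/2, 1}, argument x = -5/8. Verdict: terminating - no listed pattern fits, but -12 in the upper list cuts the series at k = 12; direct evaluation. Hence: 210948271021071791055527/540785411914521277440.

First insight: from the first term -6/5: the running product (prefactor -6/5) telescopes to a rising factorial.
Term ratio: r(k) = (-5/8) * (k-12) (k-1/3) (k+2/3) / [(k-3/2) (k+1) (k+1)] - rational in k, leading ratio (-5/8); with t_0 = -6/5, classification follows.


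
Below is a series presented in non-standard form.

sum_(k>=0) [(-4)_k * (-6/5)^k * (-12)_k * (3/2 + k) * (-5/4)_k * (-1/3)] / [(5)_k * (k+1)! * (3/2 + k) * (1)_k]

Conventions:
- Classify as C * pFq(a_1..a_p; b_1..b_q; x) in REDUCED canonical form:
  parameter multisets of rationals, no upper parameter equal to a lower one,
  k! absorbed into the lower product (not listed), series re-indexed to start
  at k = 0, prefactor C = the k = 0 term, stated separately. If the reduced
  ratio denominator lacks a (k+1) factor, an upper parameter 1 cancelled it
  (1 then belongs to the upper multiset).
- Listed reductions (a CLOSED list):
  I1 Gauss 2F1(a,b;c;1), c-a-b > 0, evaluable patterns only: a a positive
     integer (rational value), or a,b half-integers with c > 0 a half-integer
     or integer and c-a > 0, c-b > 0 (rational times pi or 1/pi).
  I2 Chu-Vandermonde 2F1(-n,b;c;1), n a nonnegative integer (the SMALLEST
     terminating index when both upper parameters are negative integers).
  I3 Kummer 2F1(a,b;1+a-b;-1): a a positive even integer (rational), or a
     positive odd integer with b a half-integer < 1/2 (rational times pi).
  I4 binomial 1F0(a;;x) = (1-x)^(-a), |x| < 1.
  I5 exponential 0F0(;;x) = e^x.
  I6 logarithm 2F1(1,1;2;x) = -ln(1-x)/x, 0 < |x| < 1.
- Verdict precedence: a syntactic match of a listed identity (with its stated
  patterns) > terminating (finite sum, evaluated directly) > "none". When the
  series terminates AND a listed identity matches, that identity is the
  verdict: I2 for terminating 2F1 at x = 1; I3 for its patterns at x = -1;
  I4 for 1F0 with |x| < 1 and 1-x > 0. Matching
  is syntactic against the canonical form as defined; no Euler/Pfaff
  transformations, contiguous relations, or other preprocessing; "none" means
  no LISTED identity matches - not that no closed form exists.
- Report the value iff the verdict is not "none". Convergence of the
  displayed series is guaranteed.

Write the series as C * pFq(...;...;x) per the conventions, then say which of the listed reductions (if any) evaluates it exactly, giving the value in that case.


Prefactor -1/3, argument -6/5: 3F2 with upper {-12, -4, -5/4} over lower {2, 5}. Verdict: terminating. With -4 upstairs the series is a 5-term polynomial sum; evaluated term by term. Value: -10982533/3360000.

Structural cue: t_0 being -1/3, striking the common factor k + 3/2 reduces the term (prefactor -1/3).
Consecutive-term ratio: r(k) = (-6/5) * (k-12) (k-4) (k-5/4) / [(k+2) (k+5) (k+1)] - rational in k. x = (-6/5); t_0 = -1/3; negate the roots.


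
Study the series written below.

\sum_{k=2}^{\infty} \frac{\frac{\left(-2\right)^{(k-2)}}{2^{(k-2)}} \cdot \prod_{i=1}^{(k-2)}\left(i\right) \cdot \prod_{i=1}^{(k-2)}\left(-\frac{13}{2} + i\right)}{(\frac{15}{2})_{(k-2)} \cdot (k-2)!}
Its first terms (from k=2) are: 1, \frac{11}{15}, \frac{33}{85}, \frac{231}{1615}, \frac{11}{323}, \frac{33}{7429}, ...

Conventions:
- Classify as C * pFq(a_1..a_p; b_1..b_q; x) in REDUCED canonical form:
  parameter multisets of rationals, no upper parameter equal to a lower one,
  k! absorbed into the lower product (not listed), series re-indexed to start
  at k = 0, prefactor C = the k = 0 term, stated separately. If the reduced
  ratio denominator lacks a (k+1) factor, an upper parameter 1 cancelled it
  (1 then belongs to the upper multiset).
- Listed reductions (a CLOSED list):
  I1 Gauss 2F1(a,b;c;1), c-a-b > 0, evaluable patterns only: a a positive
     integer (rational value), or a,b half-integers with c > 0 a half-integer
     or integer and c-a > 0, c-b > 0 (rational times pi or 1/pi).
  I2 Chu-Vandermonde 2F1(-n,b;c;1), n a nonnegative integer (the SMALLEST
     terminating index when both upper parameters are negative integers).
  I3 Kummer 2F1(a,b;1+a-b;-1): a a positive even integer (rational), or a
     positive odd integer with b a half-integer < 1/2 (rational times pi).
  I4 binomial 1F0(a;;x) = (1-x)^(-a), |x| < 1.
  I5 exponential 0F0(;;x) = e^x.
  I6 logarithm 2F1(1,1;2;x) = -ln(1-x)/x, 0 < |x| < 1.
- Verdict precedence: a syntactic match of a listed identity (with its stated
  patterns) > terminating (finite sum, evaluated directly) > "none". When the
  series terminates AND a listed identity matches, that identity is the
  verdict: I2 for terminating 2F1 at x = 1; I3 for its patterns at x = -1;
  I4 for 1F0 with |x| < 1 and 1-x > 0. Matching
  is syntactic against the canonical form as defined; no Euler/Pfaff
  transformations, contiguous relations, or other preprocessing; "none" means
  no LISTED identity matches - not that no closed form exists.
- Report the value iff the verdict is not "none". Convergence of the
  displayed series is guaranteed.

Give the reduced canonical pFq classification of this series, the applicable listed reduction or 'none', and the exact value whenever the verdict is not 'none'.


This is 1 * 2F1(-\frac{11}{2}, 1; \frac{15}{2}; -1) in reduced canonical form. Verdict: this is Kummer (I3) (x = -1; c = \frac{15}{2} equals 1+a-b for upper {-\frac{11}{2}, 1}: listed pattern). Its exact value is \frac{3003}{4096} \cdot \pi.

The tell: t_0 = 1 here, and the running product (C = 1, x = -1) telescopes to a rising factorial.
Term ratio: r(k) = -1 * (k-\frac{11}{2}) (k+1) / [(k+\frac{15}{2}) (k+1)] ; factor over Q: parameters, x = -1, and C = 1.


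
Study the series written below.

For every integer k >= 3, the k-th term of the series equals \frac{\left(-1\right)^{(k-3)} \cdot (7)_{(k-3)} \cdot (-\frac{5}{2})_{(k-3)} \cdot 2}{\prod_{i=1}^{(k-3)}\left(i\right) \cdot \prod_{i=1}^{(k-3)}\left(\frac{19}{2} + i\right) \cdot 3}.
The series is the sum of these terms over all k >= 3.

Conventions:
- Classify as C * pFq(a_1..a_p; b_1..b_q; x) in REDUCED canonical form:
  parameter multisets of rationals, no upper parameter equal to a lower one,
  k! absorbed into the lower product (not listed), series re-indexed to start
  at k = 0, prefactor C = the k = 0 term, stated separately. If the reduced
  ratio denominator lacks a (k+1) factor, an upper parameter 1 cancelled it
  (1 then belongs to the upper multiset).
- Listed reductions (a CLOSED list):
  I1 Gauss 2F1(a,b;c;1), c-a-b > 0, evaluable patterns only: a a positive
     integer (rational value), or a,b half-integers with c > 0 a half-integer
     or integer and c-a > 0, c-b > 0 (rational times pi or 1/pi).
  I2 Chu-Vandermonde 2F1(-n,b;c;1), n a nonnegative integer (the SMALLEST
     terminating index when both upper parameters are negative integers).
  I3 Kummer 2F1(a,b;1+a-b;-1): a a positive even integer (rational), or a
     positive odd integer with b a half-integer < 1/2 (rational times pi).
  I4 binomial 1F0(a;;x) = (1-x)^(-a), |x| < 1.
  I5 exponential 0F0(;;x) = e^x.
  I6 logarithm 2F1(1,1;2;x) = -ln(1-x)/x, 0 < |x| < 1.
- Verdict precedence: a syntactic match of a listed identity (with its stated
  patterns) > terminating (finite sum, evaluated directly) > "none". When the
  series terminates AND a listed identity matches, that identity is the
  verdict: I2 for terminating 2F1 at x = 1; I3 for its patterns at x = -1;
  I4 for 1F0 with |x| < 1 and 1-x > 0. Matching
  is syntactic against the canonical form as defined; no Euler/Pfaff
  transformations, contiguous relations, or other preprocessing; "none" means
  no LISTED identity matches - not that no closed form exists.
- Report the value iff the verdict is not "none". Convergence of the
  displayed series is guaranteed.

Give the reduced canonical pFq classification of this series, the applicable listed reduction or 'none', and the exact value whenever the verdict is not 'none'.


The series (x = -1) is 2F1: upper {-\frac{5}{2}, 7}, lower {\frac{21}{2}}, prefactor \frac{2}{3}. Verdict: Kummer's theorem (I3) fires (x = -1; c = \frac{21}{2} equals 1+a-b for upper {-\frac{5}{2}, 7}: listed pattern). Value: \frac{1616615}{2097152} \cdot \pi.

First insight: from the first term \frac{2}{3}: the lower running product (prefactor 2/3) is a rising factorial.
Term ratio: r(k) = -1 * (k-\frac{5}{2}) (k+7) / [(k+\frac{21}{2}) (k+1)] - poly over poly, x = -1 from leading terms; C = \frac{2}{3} at k = 0.


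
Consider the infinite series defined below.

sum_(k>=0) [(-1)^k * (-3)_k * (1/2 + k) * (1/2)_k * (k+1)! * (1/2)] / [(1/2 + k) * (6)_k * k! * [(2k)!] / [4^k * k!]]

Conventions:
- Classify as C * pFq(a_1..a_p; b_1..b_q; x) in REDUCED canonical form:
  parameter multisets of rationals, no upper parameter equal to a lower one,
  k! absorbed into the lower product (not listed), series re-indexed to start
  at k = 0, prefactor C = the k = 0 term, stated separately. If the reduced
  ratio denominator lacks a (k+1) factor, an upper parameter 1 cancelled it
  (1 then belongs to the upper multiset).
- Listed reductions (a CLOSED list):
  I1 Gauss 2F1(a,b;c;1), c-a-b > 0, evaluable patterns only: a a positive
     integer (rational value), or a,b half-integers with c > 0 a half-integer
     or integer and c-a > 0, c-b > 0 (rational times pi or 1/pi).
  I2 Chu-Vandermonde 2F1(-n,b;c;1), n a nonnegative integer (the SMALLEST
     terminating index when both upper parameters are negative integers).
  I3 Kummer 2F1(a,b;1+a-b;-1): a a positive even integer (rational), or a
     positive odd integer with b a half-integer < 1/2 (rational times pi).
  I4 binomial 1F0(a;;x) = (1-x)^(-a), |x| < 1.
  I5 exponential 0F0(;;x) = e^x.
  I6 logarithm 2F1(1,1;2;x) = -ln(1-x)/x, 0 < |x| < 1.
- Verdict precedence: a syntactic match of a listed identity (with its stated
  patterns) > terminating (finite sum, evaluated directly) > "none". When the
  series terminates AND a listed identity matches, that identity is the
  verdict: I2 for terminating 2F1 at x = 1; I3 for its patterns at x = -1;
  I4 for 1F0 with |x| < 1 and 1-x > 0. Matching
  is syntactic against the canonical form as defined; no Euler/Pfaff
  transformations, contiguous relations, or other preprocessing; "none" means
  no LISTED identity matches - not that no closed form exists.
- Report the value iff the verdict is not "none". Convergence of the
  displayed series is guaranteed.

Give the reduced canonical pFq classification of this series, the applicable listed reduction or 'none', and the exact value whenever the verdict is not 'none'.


With C = 1/2: the canonical form is 2F1(-3, 2; 6; -1). Verdict at x = -1: Kummer (I3) matches (x = -1; c = 6 equals 1+a-b for upper {-3, 2}: listed pattern). Hence: 5/4.

Key step: with t_0 = 1/2, the factorial ratio (C = 1/2) (k+a-1)!/(a-1)! is a rising factorial (a)_k.
Term ratio: r(k) = (-1) * (k-3) (k+2) / [(k+6) (k+1)] - rational in k, leading ratio (-1); with t_0 = 1/2, classification follows.


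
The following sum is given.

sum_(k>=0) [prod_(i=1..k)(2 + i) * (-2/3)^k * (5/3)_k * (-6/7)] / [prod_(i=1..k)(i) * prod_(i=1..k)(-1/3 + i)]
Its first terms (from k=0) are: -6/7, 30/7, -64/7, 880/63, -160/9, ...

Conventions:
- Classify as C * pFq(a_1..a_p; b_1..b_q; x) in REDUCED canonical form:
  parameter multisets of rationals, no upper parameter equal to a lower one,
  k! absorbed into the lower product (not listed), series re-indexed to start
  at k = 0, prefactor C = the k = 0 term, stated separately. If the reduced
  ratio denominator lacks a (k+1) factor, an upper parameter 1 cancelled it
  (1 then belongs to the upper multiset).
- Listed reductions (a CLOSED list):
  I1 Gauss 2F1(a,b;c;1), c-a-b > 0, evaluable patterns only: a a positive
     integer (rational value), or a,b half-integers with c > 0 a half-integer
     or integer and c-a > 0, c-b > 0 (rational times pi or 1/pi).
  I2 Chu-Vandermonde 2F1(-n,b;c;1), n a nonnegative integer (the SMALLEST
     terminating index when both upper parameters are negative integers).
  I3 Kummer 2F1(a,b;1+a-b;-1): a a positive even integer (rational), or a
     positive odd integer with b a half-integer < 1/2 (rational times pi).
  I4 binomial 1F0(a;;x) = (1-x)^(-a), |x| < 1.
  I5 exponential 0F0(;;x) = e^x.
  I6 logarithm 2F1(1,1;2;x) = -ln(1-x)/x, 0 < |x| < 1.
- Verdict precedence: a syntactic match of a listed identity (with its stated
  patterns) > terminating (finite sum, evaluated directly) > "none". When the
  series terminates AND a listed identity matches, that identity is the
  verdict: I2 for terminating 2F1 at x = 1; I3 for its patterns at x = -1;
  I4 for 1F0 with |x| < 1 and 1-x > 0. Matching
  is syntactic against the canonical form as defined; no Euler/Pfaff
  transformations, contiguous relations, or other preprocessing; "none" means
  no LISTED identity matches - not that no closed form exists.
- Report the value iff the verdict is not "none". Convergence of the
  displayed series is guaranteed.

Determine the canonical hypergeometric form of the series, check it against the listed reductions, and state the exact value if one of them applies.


Classification (C = -6/7): 2F1 with upper {5/3, 3}, lower {2/3}, argument x = -2/3. Verdict: no listed reduction: x = -2/3 and upper {5/3, 3} fail every I1-I6 pattern.

The tell: x = (-2/3) and the running product (C = -6/7, x = -2/3) telescopes to a rising factorial.
Adjacent-term ratio: r(k) = (-2/3) * (k+5/3) (k+3) / [(k+2/3) (k+1)] - rational in k, leading ratio (-2/3); with t_0 = -6/7, classification follows.


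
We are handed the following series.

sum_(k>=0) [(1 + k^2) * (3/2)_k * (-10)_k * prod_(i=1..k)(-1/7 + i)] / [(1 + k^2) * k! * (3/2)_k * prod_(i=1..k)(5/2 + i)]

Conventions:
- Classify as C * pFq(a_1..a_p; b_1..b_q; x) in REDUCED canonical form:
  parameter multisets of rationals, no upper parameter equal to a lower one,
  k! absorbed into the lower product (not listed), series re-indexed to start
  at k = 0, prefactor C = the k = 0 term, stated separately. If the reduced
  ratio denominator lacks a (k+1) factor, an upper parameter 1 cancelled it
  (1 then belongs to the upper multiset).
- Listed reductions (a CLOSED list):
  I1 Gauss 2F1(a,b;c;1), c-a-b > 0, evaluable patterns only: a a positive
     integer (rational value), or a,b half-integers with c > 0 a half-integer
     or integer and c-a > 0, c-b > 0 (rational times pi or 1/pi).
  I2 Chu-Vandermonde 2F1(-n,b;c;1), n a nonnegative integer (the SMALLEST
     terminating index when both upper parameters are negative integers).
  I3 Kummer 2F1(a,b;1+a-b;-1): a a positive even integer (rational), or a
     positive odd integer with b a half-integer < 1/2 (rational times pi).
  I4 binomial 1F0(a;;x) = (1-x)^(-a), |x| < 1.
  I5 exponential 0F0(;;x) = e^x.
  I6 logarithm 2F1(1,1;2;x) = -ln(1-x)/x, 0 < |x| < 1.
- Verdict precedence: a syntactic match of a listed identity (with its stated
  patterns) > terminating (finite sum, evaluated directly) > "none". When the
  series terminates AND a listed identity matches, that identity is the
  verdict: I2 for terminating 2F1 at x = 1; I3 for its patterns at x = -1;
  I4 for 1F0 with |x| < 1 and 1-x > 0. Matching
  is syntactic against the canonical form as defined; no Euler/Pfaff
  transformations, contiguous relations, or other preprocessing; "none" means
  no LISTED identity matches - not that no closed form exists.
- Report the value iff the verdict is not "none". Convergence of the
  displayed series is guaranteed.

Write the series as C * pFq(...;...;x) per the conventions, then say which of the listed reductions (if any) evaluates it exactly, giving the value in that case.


This is 1 * 2F1(-10, 6/7; 7/2; 1) in reduced canonical form. Verdict: Chu-Vandermonde (I2) fires (terminating 2F1 at x = 1 with n = 10, b = 6/7, c = 7/2). Exact value: 7770735014361/30243212534185.

Key step: with t_0 = 1, the lower running product (C = 1, x = 1) is a rising factorial.
Term ratio: r(k) = 1 * (k-10) (k+6/7) / [(k+7/2) (k+1)] ; factor over Q: parameters, x = 1, and C = 1.


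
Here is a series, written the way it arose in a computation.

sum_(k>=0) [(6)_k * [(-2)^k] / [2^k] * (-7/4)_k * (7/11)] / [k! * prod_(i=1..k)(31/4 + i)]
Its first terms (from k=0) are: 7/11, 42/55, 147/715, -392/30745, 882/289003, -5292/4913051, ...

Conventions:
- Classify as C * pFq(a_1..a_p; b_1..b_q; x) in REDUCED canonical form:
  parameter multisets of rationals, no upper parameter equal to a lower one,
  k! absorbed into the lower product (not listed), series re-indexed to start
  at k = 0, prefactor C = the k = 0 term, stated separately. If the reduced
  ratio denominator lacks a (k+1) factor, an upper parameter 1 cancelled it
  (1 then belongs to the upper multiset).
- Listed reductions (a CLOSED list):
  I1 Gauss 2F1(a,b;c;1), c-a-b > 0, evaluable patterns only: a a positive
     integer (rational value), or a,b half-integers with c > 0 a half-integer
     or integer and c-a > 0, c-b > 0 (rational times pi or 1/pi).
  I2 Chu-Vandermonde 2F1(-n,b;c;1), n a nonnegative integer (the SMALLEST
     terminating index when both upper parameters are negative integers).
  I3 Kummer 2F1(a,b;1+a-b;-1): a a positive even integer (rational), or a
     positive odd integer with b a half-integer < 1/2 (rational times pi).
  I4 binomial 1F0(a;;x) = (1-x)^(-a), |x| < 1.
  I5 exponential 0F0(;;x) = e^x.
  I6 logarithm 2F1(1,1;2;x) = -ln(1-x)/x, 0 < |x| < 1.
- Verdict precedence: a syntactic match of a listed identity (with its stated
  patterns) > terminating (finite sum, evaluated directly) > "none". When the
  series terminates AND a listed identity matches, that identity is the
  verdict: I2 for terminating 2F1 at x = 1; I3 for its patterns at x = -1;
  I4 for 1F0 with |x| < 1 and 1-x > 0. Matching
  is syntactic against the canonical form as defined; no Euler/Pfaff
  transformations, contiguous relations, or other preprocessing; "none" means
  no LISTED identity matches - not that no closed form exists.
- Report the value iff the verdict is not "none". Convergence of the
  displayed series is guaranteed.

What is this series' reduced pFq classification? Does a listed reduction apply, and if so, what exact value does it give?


x = -1 here; the reduced form reads 2F1, upper {-7/4, 6}, lower {35/4}, C = 7/11. Verdict: Kummer's theorem (I3) fires (x = -1; c = 35/4 equals 1+a-b for upper {-7/4, 6}: listed pattern). Its exact value is 44919/28160.

The tell: t_0 = 7/11 here, and the two k-th powers (C = 7/11, x = -1) combine into one argument.
Adjacent-term ratio: r(k) = (-1) * (k-7/4) (k+6) / [(k+35/4) (k+1)] - poly over poly, x = (-1) from leading terms; C = 7/11 at k = 0.


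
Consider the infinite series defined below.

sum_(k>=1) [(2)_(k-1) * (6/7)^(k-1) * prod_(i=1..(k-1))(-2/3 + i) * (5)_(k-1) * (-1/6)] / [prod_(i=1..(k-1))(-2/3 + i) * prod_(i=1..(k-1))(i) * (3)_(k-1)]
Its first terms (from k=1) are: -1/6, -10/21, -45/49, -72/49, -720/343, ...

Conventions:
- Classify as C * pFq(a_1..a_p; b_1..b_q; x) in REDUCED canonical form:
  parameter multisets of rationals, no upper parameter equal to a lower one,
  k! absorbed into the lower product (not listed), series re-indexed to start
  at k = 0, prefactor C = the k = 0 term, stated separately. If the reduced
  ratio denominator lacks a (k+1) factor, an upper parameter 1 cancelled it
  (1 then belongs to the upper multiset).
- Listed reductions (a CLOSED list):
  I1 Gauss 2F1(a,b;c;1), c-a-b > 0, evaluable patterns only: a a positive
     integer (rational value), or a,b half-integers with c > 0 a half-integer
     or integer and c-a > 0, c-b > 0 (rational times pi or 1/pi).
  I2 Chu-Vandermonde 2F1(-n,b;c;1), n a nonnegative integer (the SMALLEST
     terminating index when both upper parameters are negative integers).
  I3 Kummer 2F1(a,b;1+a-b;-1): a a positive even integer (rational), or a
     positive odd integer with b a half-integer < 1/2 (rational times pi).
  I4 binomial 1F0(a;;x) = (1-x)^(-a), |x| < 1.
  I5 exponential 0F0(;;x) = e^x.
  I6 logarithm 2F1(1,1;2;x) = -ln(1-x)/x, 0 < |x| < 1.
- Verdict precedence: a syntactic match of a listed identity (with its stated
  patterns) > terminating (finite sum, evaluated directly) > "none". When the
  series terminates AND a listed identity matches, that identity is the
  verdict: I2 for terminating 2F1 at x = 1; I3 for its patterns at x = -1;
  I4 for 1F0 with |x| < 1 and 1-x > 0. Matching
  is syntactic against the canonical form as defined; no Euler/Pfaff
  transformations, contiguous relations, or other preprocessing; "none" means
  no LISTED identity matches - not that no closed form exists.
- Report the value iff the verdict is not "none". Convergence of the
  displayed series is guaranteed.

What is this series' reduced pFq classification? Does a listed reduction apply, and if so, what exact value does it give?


At argument 6/7: a 2F1 with upper {2, 5}, lower {3}, scaled by C = -1/6. Verdict: none - this 2F1 at x = 6/7 matches no listed pattern, and upper {2, 5} holds no stopper.

Key step: with t_0 = -1/6, the running product (C = -1/6, x = 6/7) telescopes to a rising factorial.
Ratio: r(k) = (6/7) * (k+2) (k+5) / [(k+3) (k+1)] - poly over poly, x = (6/7) from leading terms; C = -1/6 at k = 0.


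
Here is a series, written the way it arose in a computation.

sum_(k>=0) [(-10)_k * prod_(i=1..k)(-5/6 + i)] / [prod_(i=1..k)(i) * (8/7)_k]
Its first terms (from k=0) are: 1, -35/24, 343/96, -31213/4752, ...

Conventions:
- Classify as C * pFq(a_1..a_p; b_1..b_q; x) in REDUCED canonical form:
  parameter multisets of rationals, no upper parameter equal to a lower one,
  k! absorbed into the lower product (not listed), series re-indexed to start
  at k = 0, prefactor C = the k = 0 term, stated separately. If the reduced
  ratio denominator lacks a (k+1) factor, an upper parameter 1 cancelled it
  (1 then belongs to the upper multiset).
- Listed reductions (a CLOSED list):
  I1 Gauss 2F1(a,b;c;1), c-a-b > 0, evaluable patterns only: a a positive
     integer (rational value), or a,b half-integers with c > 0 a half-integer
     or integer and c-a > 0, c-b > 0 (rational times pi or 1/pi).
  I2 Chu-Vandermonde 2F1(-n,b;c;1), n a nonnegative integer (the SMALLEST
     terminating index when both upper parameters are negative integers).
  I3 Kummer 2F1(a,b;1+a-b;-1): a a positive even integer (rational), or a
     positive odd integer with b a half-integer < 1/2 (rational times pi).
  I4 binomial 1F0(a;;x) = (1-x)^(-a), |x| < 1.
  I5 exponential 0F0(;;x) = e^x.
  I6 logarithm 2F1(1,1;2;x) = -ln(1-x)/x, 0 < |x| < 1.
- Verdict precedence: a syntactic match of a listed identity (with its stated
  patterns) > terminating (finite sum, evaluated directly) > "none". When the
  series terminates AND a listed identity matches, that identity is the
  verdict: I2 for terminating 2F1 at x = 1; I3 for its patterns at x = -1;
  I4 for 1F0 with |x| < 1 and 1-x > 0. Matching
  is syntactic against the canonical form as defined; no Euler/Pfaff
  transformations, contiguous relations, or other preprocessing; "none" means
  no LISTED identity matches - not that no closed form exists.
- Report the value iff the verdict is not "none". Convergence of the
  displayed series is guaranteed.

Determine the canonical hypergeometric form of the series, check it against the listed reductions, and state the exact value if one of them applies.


Reduced: x = 1, 2F1, upper = {-10, 1/6}, lower = {8/7}, C = 1. Verdict: Chu-Vandermonde (I2) fires (terminating 2F1 at x = 1 with n = 10, b = 1/6, c = 8/7). Sum: 76264415195562035/122493846008365056.

Key observation: from the first term 1: the running product (C = 1) telescopes to a rising factorial.
Adjacent-term ratio: r(k) = 1 * (k-10) (k+1/6) / [(k+8/7) (k+1)] ; factor over Q: parameters, x = 1, and C = 1.


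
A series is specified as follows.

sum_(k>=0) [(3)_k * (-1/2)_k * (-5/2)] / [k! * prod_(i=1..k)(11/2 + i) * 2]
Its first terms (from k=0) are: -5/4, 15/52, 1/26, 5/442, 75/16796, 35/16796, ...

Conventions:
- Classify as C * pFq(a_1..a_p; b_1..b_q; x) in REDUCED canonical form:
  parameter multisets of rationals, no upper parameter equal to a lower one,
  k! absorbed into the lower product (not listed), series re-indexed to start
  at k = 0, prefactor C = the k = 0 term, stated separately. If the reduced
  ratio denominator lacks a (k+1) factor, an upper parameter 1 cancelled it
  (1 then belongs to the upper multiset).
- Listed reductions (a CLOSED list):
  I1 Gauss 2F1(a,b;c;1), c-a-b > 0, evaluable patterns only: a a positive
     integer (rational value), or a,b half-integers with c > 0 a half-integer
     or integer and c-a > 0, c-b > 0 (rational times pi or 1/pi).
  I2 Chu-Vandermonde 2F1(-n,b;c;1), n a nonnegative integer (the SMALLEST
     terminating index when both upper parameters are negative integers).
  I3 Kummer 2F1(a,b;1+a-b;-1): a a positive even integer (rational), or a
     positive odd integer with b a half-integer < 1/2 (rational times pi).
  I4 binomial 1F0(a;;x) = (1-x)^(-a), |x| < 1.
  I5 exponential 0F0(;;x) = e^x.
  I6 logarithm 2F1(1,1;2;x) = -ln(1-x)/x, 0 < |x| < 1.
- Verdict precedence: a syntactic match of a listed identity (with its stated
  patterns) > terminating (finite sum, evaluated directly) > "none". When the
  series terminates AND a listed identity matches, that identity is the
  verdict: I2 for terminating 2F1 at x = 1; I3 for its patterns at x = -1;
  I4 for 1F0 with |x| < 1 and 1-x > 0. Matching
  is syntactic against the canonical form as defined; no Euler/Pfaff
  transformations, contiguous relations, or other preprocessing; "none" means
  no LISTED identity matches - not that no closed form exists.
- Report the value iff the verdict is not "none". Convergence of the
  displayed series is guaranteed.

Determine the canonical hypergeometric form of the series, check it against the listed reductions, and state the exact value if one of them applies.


This is -5/4 * 2F1(-1/2, 3; 13/2; 1) in reduced canonical form. Verdict (x = 1): Gauss (I1, integer-parameter pattern) applies (x = 1: the Gamma ratio telescopes since c-a-b = 4 > 0 and a = 3 in Z>0). Sum: -231/256.

First insight: x = 1 and the constant factors (C = -5/4, x = 1) combine into one prefactor.
Adjacent-term ratio: r(k) = 1 * (k-1/2) (k+3) / [(k+13/2) (k+1)] - rational; roots negated = parameters, x = 1, C = -5/4.


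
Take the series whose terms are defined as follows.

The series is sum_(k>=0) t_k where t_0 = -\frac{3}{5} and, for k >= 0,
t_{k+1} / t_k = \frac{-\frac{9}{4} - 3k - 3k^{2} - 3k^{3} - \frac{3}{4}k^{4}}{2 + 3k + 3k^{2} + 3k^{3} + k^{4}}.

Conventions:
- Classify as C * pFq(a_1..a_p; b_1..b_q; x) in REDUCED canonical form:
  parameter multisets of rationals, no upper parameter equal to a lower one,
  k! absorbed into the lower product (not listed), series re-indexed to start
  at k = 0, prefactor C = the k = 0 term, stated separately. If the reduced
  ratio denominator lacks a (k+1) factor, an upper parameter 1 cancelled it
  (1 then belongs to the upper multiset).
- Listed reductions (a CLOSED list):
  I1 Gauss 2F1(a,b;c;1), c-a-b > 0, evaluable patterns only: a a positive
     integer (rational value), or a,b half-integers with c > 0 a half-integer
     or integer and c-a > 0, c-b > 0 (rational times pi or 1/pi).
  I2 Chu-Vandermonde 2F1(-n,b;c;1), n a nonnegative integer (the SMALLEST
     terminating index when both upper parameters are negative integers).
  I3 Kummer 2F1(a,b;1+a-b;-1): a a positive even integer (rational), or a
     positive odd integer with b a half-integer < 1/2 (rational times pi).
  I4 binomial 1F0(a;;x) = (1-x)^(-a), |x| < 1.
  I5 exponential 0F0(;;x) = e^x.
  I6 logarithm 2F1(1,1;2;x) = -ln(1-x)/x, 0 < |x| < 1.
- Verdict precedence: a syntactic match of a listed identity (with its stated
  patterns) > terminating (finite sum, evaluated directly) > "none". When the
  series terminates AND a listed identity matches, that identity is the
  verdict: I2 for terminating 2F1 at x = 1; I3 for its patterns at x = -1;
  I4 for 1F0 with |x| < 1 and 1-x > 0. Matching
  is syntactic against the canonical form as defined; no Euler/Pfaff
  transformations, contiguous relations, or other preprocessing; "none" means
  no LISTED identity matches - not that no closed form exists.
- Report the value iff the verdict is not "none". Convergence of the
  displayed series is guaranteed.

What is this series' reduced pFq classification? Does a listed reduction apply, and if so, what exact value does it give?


The series (x = -\frac{3}{4}) is 2F1: upper {1, 3}, lower {2}, prefactor -\frac{3}{5}. Verdict: none. Every listed pattern misses the 2F1 form at -\frac{3}{4}, upper {1, 3}.

The tell: with t_0 = -\frac{3}{5}, the ratio is unreduced: k^2 + 1 divides both sides (prefactor -3/5).
Term ratio: r(k) = -\frac{3}{4} * (k+1) (k+3) / [(k+2) (k+1)] - rational in k, leading ratio -\frac{3}{4}; with t_0 = -\frac{3}{5}, classification follows.


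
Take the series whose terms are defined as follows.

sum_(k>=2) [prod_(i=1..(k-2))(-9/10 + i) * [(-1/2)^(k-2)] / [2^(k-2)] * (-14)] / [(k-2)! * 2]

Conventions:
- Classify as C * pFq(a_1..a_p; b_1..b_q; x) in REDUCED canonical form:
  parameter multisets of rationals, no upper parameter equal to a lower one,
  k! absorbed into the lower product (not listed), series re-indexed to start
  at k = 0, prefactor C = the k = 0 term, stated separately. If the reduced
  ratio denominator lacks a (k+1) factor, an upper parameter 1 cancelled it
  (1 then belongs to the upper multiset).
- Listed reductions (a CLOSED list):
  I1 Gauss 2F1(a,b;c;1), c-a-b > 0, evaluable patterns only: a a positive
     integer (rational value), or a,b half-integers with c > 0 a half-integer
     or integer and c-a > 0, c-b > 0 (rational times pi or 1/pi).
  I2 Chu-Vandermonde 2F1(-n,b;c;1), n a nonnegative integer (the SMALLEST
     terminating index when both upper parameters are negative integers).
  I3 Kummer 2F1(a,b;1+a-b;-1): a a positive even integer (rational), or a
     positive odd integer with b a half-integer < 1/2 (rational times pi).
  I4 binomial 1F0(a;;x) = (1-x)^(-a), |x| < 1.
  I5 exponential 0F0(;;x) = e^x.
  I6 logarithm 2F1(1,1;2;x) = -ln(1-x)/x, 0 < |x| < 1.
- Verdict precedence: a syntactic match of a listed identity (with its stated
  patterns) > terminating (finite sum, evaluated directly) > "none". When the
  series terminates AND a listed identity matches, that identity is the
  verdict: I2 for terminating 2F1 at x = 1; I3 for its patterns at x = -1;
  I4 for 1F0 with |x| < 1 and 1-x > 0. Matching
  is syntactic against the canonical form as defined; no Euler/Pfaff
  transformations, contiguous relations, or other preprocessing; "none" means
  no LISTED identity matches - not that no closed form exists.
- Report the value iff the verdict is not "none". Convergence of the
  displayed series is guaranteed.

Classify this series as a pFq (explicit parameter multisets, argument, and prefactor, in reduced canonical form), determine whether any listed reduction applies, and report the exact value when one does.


First insight: x = (-1/4) and the constant factors (C = -7) combine into one prefactor.
Term ratio: r(k) = (-1/4) * (k+1/10) / [(k+1)] - poly over poly, x = (-1/4) from leading terms; C = -7 at k = 0.

This is -7 * 1F0(1/10; -; -1/4) in reduced canonical form. Verdict at x = -1/4: the I4 binomial reduction matches (the 1F0 binomial series: exponent -1/10, x = -1/4). Its exact value is (-7) * (5/4)^(-1/10).


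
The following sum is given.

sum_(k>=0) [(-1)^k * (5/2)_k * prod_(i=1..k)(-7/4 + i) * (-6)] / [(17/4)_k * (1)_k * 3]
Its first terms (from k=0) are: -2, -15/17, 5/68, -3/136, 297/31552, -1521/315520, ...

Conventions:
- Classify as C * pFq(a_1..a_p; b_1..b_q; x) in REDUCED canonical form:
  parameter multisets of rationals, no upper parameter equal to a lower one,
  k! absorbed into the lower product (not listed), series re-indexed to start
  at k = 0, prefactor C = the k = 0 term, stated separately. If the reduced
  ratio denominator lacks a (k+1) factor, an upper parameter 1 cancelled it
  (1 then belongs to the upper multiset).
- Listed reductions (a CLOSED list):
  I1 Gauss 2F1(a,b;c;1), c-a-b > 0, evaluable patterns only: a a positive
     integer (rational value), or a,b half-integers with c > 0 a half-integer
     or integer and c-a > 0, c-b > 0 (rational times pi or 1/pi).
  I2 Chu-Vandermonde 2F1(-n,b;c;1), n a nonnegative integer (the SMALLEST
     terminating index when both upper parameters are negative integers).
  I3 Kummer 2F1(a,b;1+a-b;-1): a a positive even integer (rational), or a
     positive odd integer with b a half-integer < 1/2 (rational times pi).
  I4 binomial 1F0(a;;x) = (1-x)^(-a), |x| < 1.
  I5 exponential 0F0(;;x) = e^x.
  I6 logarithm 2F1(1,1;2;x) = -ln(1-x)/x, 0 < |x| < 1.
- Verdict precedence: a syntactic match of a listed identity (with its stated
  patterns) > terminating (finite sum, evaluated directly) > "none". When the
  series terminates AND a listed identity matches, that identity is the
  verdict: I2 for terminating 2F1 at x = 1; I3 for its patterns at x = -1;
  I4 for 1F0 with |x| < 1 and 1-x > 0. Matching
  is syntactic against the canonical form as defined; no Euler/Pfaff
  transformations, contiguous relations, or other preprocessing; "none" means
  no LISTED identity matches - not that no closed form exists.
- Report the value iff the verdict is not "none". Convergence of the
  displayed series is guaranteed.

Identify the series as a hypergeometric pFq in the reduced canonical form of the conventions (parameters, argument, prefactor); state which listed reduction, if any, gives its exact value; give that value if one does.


The series (x = -1) is 2F1: upper {-3/4, 5/2}, lower {17/4}, prefactor -2. Verdict: none (x = -1): each listed identity misses the multisets {-3/4, 5/2} ; {17/4}.

The tell: with t_0 = -2, (1)_k (C = -2, x = -1) is k! itself.
Consecutive-term ratio: r(k) = (-1) * (k-3/4) (k+5/2) / [(k+17/4) (k+1)] ; factor over Q: parameters, x = (-1), and C = -2.


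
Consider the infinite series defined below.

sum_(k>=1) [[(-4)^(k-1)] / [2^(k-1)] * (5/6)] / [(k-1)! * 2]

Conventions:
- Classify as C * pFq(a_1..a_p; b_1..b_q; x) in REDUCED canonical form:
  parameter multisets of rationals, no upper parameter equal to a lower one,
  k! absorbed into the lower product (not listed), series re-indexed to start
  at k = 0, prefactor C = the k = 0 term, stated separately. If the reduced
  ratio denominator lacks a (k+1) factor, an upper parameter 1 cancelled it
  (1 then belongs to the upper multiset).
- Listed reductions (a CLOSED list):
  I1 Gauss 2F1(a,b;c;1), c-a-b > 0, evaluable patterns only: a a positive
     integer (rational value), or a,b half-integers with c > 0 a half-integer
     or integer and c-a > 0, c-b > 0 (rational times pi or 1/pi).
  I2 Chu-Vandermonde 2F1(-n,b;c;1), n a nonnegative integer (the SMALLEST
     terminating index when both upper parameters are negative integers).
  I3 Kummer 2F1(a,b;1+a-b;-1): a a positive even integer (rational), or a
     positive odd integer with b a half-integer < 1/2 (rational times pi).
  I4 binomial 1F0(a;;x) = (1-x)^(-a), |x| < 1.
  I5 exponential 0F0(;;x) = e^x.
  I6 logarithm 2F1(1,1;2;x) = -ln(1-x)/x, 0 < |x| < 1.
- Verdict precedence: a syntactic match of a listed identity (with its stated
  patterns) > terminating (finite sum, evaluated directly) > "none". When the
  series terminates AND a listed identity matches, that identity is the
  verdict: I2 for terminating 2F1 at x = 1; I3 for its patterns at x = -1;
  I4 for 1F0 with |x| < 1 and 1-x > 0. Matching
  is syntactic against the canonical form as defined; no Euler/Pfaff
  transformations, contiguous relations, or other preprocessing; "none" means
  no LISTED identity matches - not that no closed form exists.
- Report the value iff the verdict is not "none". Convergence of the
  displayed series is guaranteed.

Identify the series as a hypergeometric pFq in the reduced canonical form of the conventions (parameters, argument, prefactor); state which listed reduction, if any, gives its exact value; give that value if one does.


The series (x = -2) is 0F0: upper {-}, lower {-}, prefactor 5/12. Verdict: the exponential series (I5) fires (the 0F0 exponential series at x = -2). Its exact value is (5/12) * e^(-2).

Key step: from the first term 5/12: the constant factors (prefactor 5/12) combine into one prefactor.
Ratio: r(k) = (-2) * 1 / [(k+1)] - poly over poly, x = (-2) from leading terms; C = 5/12 at k = 0.


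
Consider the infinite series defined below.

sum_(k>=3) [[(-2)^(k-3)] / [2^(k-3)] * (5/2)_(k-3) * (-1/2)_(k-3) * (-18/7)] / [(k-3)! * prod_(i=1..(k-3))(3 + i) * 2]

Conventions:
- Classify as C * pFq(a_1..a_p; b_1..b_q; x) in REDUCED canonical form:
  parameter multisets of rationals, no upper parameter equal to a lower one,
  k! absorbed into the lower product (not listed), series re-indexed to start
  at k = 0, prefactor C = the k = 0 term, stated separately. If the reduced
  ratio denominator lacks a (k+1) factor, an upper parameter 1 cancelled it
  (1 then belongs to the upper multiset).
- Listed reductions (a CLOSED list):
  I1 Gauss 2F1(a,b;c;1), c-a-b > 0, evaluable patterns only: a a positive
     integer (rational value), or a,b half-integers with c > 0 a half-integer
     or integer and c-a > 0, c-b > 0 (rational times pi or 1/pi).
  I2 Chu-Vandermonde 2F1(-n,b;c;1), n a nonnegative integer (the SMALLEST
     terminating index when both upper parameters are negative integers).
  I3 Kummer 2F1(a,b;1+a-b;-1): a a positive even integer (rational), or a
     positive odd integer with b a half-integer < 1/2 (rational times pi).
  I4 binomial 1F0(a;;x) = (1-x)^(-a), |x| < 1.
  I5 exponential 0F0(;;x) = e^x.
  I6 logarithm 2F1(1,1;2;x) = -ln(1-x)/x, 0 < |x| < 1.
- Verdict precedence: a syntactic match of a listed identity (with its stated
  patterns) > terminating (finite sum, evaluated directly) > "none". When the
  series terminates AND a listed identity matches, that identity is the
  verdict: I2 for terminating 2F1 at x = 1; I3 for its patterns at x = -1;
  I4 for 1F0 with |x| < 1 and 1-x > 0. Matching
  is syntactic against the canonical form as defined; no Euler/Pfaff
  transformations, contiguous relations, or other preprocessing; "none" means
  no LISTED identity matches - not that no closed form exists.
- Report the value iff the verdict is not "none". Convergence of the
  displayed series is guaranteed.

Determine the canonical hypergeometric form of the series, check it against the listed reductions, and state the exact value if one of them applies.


This is -9/7 * 2F1(-1/2, 5/2; 4; -1) in reduced canonical form. Verdict: no listed reduction: x = -1 and upper {-1/2, 5/2} fail every I1-I6 pattern.

The tell: t_0 = -9/7 here, and the lower running product (C = -9/7) is a rising factorial.
Ratio: r(k) = (-1) * (k-1/2) (k+5/2) / [(k+4) (k+1)] ; factor over Q: parameters, x = (-1), and C = -9/7.
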